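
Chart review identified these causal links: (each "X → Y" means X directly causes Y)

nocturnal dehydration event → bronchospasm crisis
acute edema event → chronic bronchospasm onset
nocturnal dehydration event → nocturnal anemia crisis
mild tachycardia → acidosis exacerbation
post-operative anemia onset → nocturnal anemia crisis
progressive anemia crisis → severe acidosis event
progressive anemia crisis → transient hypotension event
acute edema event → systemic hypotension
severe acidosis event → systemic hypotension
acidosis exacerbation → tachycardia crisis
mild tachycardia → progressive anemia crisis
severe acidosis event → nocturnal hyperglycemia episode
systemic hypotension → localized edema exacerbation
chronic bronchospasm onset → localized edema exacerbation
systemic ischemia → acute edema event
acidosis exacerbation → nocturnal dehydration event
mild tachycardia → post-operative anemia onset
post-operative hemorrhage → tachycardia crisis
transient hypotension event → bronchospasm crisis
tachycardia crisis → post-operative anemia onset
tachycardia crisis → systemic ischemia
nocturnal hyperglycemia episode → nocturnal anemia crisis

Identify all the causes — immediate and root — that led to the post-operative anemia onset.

Immediate causes of the post-operative anemia onset: the mild tachycardia, the tachycardia crisis.
Further upstream: the acidosis exacerbation, the post-operative hemorrhage.

the acidosis exacerbation, the mild tachycardia, the post-operative hemorrhage, the tachycardia crisis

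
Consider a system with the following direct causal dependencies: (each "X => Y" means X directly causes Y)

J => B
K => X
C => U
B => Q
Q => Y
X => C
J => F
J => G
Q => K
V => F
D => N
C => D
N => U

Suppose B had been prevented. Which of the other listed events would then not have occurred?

Downstream of B: Q, K, Y, X, C, D, N, U.

C, D, K, N, Q, U, X, Y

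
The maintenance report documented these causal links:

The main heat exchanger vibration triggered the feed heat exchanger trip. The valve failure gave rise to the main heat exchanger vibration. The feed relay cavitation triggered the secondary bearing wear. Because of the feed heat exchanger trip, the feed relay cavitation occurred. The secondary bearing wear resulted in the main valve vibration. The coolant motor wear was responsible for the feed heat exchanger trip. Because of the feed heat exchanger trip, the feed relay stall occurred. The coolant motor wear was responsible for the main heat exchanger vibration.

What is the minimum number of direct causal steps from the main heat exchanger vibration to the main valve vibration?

4

Shortest chain: the main heat exchanger vibration → the feed heat exchanger trip → the feed relay cavitation → the secondary bearing wear → the main valve vibration.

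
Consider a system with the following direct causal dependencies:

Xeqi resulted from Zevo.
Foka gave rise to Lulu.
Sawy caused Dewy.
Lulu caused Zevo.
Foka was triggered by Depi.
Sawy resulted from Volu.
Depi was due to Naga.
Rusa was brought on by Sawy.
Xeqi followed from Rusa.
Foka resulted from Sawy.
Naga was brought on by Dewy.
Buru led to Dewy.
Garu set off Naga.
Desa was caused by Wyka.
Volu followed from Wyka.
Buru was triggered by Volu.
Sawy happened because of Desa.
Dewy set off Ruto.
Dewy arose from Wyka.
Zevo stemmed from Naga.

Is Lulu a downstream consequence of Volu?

There is a causal chain: Volu → Sawy → Foka → Lulu.

Yes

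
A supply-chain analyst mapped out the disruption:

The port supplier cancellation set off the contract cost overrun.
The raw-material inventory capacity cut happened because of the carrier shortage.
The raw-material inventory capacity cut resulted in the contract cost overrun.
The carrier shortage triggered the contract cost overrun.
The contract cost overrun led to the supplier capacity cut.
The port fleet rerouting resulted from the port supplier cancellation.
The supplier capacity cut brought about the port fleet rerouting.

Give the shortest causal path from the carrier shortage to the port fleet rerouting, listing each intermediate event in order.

the carrier shortage → the contract cost overrun
the contract cost overrun → the supplier capacity cut
the supplier capacity cut → the port fleet rerouting
Length: 3 steps.

the carrier shortage → the contract cost overrun → the supplier capacity cut → the port fleet rerouting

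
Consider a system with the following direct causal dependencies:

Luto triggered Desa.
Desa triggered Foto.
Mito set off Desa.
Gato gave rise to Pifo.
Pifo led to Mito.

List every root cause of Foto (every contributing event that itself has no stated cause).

Tracing upstream from Foto: Foto ← Desa ← Luto.
A separate upstream branch: Foto ← Desa ← Mito ← Pifo ← Gato.
Each of those chain origins has no stated cause.

Gato, Luto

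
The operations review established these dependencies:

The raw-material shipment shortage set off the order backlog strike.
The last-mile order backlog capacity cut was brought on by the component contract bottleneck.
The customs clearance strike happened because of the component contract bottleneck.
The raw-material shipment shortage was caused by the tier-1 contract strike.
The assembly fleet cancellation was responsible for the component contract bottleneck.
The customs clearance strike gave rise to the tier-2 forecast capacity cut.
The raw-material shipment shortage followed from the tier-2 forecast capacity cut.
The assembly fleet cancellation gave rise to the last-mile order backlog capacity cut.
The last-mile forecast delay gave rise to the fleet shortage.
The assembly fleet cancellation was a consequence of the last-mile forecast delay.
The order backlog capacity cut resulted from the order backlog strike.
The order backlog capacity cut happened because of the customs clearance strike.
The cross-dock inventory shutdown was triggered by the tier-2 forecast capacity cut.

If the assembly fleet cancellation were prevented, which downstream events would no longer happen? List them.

Downstream of the assembly fleet cancellation: the component contract bottleneck, the customs clearance strike, the last-mile order backlog capacity cut, the tier-2 forecast capacity cut, the raw-material shipment shortage, the cross-dock inventory shutdown, the order backlog strike, the order backlog capacity cut.
Of those, still caused via another path: the raw-material shipment shortage, the order backlog strike, the order backlog capacity cut.
The remainder have no surviving cause.

the component contract bottleneck, the cross-dock inventory shutdown, the customs clearance strike, the last-mile order backlog capacity cut, the tier-2 forecast capacity cut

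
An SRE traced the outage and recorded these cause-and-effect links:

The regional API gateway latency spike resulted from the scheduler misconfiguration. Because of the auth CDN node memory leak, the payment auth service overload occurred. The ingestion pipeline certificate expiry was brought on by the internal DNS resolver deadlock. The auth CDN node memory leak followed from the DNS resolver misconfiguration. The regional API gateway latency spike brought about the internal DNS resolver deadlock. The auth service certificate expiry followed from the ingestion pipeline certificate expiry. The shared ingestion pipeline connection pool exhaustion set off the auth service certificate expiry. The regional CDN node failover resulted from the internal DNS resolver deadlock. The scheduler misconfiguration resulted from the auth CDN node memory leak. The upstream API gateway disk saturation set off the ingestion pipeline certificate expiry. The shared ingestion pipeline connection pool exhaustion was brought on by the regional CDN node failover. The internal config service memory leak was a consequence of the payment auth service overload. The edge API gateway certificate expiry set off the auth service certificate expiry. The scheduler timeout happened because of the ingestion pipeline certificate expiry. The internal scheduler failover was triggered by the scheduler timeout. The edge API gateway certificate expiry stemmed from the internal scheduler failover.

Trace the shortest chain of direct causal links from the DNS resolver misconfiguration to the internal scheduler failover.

the DNS resolver misconfiguration → the auth CDN node memory leak
the auth CDN node memory leak → the scheduler misconfiguration
the scheduler misconfiguration → the regional API gateway latency spike
the regional API gateway latency spike → the internal DNS resolver deadlock
the internal DNS resolver deadlock → the ingestion pipeline certificate expiry
the ingestion pipeline certificate expiry → the scheduler timeout
the scheduler timeout → the internal scheduler failover
Length: 7 steps.

the DNS resolver misconfiguration → the auth CDN node memory leak → the scheduler misconfiguration → the regional API gateway latency spike → the internal DNS resolver deadlock → the ingestion pipeline certificate expiry → the scheduler timeout → the internal scheduler failover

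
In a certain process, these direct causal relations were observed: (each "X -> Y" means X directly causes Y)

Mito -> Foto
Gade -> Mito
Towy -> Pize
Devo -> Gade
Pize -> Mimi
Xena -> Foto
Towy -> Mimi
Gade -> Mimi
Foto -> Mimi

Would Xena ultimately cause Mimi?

Yes

There is a causal chain: Xena → Foto → Mimi.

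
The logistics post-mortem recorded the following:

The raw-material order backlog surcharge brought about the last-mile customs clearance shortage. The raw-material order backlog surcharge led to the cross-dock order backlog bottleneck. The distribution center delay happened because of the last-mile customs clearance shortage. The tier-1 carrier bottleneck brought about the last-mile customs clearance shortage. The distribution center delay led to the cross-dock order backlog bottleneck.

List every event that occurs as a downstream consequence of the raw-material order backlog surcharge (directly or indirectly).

the cross-dock order backlog bottleneck, the distribution center delay, the last-mile customs clearance shortage

Direct effects: the last-mile customs clearance shortage, the cross-dock order backlog bottleneck.
2 steps out: the distribution center delay.
Not reachable from it: the tier-1 carrier bottleneck.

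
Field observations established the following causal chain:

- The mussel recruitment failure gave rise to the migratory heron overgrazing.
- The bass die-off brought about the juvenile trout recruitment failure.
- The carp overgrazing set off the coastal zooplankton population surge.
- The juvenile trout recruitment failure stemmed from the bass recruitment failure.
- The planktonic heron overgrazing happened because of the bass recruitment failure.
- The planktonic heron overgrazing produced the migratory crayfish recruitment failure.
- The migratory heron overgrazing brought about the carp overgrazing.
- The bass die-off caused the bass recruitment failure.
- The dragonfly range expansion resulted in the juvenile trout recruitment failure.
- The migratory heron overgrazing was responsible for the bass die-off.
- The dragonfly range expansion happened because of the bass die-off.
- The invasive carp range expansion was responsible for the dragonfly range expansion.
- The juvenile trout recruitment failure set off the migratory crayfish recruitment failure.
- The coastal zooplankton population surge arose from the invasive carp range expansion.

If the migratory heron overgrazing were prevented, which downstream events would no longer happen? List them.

the bass die-off, the bass recruitment failure, the carp overgrazing, the planktonic heron overgrazing

Downstream of the migratory heron overgrazing: the bass die-off, the dragonfly range expansion, the carp overgrazing, the coastal zooplankton population surge, the bass recruitment failure, the juvenile trout recruitment failure, the planktonic heron overgrazing, the migratory crayfish recruitment failure.
Of those, still caused via another path: the dragonfly range expansion, the coastal zooplankton population surge, the juvenile trout recruitment failure, the migratory crayfish recruitment failure.
The remainder have no surviving cause.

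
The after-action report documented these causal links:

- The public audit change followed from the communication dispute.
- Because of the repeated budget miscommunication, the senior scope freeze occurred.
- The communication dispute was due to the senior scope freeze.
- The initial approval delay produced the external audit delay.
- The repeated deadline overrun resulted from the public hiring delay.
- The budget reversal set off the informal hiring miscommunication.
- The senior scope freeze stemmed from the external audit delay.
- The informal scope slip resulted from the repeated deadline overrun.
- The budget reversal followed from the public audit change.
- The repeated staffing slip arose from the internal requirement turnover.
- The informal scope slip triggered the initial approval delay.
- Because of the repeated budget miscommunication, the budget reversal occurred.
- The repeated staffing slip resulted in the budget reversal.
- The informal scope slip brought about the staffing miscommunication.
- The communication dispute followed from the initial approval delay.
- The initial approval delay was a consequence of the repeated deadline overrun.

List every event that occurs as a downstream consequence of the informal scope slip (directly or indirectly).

Direct effects: the initial approval delay, the staffing miscommunication.
2 steps out: the external audit delay, the communication dispute.
3 steps out: the senior scope freeze, the public audit change.
4 steps out: the budget reversal.
5 steps out: the informal hiring miscommunication.
Not reachable from it: the public hiring delay, the repeated deadline overrun, the repeated budget miscommunication, the internal requirement turnover, the repeated staffing slip.

the budget reversal, the communication dispute, the external audit delay, the informal hiring miscommunication, the initial approval delay, the public audit change, the senior scope freeze, the staffing miscommunication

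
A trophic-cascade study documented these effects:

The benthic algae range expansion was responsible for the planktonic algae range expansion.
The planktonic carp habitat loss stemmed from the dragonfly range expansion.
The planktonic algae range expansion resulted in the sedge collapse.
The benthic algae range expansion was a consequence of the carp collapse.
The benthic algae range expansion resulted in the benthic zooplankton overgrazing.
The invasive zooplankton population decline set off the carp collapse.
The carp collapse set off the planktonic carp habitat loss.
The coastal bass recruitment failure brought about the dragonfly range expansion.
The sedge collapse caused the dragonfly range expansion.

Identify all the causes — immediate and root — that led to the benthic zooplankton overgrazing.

the benthic algae range expansion, the carp collapse, the invasive zooplankton population decline

Immediate cause of the benthic zooplankton overgrazing: the benthic algae range expansion.
Further upstream: the invasive zooplankton population decline, the carp collapse.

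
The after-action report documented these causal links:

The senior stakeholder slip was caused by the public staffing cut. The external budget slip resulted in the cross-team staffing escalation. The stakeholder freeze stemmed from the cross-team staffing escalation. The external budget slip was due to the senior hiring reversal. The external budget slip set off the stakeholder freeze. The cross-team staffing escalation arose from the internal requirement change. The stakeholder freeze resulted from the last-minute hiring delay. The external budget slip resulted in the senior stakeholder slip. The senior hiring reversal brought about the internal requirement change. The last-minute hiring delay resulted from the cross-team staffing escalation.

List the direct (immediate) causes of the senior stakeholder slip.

the external budget slip, the public staffing cut

Upstream contributors include the senior hiring reversal, but only the external budget slip, the public staffing cut feed directly into the senior stakeholder slip.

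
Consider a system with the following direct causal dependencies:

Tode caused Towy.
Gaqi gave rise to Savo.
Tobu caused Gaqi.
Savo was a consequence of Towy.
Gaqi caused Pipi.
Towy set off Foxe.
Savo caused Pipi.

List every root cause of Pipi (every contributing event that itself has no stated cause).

Tobu, Tode

Tracing upstream from Pipi: Pipi ← Savo ← Towy ← Tode.
A separate upstream branch: Pipi ← Gaqi ← Tobu.
Each of those chain origins has no stated cause.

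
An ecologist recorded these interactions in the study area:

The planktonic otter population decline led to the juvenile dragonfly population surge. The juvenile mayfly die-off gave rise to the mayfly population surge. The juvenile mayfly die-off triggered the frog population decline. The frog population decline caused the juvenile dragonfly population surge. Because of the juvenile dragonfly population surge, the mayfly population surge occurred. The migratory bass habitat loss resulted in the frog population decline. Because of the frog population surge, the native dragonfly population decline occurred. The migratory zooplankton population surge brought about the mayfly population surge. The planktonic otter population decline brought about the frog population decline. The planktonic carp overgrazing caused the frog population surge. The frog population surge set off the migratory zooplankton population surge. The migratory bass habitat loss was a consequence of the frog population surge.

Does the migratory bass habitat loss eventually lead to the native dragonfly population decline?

No

The migratory bass habitat loss leads to the frog population decline, the juvenile dragonfly population surge, the mayfly population surge; the native dragonfly population decline is not among them.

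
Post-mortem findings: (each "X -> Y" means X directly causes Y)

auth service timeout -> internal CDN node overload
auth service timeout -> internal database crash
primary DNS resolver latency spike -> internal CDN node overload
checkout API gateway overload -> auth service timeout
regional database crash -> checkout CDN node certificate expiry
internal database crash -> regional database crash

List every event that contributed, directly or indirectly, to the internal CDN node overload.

Immediate causes of the internal CDN node overload: the auth service timeout, the primary DNS resolver latency spike.
Further upstream: the checkout API gateway overload.

the auth service timeout, the checkout API gateway overload, the primary DNS resolver latency spike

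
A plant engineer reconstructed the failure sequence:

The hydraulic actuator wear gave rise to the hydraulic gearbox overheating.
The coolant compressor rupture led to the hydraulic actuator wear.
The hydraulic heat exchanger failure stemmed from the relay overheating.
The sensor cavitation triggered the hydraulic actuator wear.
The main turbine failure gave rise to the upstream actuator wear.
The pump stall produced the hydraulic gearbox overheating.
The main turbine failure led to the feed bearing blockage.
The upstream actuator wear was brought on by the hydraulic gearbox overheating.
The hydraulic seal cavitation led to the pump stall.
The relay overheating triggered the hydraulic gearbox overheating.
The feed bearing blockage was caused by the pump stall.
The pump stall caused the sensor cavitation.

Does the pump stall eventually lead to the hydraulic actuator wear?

Yes

There is a causal chain: the pump stall → the sensor cavitation → the hydraulic actuator wear.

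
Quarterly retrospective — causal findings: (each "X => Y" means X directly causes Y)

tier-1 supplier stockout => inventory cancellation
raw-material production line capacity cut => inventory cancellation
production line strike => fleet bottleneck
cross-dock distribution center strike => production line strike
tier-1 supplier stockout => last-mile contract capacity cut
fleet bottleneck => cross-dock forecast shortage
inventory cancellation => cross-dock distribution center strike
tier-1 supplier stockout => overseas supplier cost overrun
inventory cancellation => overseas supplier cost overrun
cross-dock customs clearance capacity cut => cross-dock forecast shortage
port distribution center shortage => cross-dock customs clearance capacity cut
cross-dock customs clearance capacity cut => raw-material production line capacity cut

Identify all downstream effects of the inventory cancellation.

the cross-dock distribution center strike, the cross-dock forecast shortage, the fleet bottleneck, the overseas supplier cost overrun, the production line strike

Direct effects: the cross-dock distribution center strike, the overseas supplier cost overrun.
2 steps out: the production line strike.
3 steps out: the fleet bottleneck.
4 steps out: the cross-dock forecast shortage.
Not reachable from it: the tier-1 supplier stockout, the port distribution center shortage, the cross-dock customs clearance capacity cut, the raw-material production line capacity cut, the last-mile contract capacity cut.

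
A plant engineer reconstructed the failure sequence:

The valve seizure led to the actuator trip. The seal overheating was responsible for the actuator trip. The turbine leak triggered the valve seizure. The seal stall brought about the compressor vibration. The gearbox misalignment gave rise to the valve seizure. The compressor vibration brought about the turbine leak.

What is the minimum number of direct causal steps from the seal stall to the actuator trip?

4

Shortest chain: the seal stall → the compressor vibration → the turbine leak → the valve seizure → the actuator trip.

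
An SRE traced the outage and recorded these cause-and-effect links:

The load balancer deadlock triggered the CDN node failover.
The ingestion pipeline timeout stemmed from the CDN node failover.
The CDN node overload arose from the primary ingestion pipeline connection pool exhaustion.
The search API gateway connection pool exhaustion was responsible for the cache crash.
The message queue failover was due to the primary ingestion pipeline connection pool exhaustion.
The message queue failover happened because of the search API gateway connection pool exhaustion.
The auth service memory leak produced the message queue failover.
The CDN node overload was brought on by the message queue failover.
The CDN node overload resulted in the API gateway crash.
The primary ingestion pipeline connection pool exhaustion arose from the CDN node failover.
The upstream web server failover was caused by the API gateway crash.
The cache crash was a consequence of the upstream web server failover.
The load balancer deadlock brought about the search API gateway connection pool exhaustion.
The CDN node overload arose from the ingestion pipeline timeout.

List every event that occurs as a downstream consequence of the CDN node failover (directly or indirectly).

Direct effects: the primary ingestion pipeline connection pool exhaustion, the ingestion pipeline timeout.
2 steps out: the message queue failover, the CDN node overload.
3 steps out: the API gateway crash.
4 steps out: the upstream web server failover.
5 steps out: the cache crash.
Not reachable from it: the load balancer deadlock, the search API gateway connection pool exhaustion, the auth service memory leak.

the API gateway crash, the CDN node overload, the cache crash, the ingestion pipeline timeout, the message queue failover, the primary ingestion pipeline connection pool exhaustion, the upstream web server failover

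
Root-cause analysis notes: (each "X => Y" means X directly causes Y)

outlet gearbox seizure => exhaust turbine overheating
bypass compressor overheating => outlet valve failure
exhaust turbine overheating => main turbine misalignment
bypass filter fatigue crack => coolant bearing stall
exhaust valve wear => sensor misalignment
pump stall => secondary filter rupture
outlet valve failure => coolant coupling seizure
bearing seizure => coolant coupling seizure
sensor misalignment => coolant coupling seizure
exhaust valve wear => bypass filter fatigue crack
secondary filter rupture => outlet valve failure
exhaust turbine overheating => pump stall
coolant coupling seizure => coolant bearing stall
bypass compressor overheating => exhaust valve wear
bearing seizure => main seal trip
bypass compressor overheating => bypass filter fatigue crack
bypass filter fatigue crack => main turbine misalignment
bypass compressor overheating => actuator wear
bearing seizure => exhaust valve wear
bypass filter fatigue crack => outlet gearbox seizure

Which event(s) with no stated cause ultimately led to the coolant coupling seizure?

the bearing seizure, the bypass compressor overheating

Tracing upstream from the coolant coupling seizure: the coolant coupling seizure ← the outlet valve failure ← the bypass compressor overheating.
A separate upstream branch: the coolant coupling seizure ← the bearing seizure.
Each of those chain origins has no stated cause.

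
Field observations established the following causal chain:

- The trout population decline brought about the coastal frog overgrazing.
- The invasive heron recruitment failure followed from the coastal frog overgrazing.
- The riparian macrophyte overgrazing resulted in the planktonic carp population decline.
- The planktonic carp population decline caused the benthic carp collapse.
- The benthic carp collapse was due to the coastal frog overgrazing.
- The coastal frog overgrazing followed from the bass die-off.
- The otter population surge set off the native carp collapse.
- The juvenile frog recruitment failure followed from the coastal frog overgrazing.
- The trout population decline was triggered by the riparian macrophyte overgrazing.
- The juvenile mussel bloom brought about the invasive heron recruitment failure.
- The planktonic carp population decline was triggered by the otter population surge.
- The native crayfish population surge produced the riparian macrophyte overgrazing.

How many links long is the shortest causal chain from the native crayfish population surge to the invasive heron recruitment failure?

4

Shortest chain: the native crayfish population surge → the riparian macrophyte overgrazing → the trout population decline → the coastal frog overgrazing → the invasive heron recruitment failure.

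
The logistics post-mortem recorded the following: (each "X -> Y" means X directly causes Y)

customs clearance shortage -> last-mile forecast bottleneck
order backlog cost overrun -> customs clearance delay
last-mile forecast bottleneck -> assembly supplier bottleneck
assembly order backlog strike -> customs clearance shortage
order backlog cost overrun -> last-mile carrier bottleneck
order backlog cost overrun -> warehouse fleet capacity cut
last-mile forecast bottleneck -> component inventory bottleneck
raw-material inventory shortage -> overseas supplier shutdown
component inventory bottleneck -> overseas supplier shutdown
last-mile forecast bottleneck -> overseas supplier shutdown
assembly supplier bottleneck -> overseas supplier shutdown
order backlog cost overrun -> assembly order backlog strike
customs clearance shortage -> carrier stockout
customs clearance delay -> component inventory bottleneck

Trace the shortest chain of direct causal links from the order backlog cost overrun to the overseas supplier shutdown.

the order backlog cost overrun → the customs clearance delay → the component inventory bottleneck → the overseas supplier shutdown

the order backlog cost overrun → the customs clearance delay
the customs clearance delay → the component inventory bottleneck
the component inventory bottleneck → the overseas supplier shutdown
Length: 3 steps.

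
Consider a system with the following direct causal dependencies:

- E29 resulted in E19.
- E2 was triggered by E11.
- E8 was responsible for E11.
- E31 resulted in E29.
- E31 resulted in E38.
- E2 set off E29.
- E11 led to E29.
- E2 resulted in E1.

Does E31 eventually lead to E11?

E31 leads to E29, E19, E38; E11 is not among them.

No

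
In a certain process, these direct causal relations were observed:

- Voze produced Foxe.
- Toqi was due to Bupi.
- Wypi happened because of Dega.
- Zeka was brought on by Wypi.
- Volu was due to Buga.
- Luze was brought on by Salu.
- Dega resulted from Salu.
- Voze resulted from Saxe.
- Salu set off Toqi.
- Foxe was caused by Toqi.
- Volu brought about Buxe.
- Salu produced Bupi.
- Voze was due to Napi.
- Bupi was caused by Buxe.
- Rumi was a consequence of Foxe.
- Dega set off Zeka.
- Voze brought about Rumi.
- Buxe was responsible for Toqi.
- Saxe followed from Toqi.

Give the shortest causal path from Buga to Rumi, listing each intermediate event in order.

Buga → Volu
Volu → Buxe
Buxe → Toqi
Toqi → Foxe
Foxe → Rumi
Length: 5 steps.

Buga → Volu → Buxe → Toqi → Foxe → Rumi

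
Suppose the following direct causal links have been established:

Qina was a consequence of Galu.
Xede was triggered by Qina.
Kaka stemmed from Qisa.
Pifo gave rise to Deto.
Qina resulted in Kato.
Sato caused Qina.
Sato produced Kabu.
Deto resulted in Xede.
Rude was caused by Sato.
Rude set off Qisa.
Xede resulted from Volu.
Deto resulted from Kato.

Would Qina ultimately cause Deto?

Yes

There is a causal chain: Qina → Kato → Deto.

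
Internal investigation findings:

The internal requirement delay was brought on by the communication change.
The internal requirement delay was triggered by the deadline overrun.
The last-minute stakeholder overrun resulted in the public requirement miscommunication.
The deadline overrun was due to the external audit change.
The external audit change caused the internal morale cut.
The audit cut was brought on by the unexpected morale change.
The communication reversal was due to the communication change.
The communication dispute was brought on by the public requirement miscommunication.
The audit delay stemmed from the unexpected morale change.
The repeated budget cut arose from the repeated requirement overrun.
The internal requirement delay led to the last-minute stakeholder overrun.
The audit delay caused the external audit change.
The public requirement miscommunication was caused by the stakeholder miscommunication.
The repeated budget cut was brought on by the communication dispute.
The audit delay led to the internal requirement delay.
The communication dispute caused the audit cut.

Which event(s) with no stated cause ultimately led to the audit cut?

Tracing upstream from the audit cut: the audit cut ← the communication dispute ← the public requirement miscommunication ← the last-minute stakeholder overrun ← the internal requirement delay ← the communication change.
A separate upstream branch: the audit cut ← the unexpected morale change.
A separate upstream branch: the audit cut ← the communication dispute ← the public requirement miscommunication ← the stakeholder miscommunication.
Each of those chain origins has no stated cause.

the communication change, the stakeholder miscommunication, the unexpected morale change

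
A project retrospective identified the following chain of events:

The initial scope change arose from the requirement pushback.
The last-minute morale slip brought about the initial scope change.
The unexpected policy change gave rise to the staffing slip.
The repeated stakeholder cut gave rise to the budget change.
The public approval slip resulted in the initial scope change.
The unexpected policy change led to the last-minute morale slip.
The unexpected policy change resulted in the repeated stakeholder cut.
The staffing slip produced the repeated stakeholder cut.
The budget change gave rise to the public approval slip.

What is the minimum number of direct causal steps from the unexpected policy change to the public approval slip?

Shortest chain: the unexpected policy change → the repeated stakeholder cut → the budget change → the public approval slip.

3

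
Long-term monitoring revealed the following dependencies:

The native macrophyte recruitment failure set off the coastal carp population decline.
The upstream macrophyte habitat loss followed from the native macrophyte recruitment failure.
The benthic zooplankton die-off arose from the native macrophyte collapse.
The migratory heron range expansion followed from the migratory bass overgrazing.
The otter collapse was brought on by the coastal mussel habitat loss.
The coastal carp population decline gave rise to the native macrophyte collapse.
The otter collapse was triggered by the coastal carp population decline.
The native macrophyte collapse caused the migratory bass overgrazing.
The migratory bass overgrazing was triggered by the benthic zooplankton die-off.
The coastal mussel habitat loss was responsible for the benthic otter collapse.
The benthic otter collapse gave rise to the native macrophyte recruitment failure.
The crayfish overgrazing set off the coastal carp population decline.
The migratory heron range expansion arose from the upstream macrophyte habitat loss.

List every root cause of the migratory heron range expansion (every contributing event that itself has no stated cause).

Tracing upstream from the migratory heron range expansion: the migratory heron range expansion ← the upstream macrophyte habitat loss ← the native macrophyte recruitment failure ← the benthic otter collapse ← the coastal mussel habitat loss.
A separate upstream branch: the migratory heron range expansion ← the migratory bass overgrazing ← the native macrophyte collapse ← the coastal carp population decline ← the crayfish overgrazing.
Each of those chain origins has no stated cause.

the coastal mussel habitat loss, the crayfish overgrazing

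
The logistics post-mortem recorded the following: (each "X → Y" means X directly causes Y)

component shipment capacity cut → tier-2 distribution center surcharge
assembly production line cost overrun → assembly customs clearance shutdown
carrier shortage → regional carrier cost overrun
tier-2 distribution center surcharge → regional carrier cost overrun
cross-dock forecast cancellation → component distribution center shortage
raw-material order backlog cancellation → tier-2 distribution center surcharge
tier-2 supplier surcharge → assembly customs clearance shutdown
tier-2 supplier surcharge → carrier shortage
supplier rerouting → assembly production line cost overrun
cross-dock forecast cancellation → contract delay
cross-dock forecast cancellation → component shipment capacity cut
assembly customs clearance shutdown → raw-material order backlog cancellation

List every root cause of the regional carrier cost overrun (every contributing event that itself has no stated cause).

the cross-dock forecast cancellation, the supplier rerouting, the tier-2 supplier surcharge

Tracing upstream from the regional carrier cost overrun: the regional carrier cost overrun ← the tier-2 distribution center surcharge ← the raw-material order backlog cancellation ← the assembly customs clearance shutdown ← the assembly production line cost overrun ← the supplier rerouting.
A separate upstream branch: the regional carrier cost overrun ← the tier-2 distribution center surcharge ← the component shipment capacity cut ← the cross-dock forecast cancellation.
A separate upstream branch: the regional carrier cost overrun ← the carrier shortage ← the tier-2 supplier surcharge.
Each of those chain origins has no stated cause.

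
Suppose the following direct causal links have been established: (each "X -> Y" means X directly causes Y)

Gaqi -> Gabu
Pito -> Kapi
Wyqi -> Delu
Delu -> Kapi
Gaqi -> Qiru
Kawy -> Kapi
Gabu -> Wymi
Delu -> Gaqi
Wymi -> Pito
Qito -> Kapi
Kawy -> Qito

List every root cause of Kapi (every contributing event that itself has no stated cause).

Kawy, Wyqi

Tracing upstream from Kapi: Kapi ← Delu ← Wyqi.
A separate upstream branch: Kapi ← Kawy.
Each of those chain origins has no stated cause.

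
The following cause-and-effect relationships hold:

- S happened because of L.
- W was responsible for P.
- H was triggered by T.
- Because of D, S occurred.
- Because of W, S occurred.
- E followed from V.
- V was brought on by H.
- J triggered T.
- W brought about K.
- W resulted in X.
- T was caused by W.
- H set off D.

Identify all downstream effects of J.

Direct effects: T.
2 steps out: H.
3 steps out: V, D.
4 steps out: E, S.
Not reachable from it: W, X, K, L, P.

D, E, H, S, T, V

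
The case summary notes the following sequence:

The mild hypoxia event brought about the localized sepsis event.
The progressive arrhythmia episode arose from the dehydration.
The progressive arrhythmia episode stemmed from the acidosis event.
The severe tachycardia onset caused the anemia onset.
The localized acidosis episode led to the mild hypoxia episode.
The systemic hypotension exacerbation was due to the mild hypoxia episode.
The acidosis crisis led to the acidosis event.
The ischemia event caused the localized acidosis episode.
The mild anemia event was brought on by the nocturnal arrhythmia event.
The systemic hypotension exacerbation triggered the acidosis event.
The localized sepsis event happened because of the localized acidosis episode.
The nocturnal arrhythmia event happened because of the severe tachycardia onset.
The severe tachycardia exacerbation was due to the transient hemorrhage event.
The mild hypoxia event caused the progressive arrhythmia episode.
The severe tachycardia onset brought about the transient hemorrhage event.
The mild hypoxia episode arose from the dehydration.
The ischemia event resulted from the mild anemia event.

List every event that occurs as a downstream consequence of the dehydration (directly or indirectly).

Direct effects: the mild hypoxia episode, the progressive arrhythmia episode.
2 steps out: the systemic hypotension exacerbation.
3 steps out: the acidosis event.
Not reachable from it: the severe tachycardia onset, the nocturnal arrhythmia event, the transient hemorrhage event, the mild anemia event, the ischemia event, the localized acidosis episode, the anemia onset, the acidosis crisis, the severe tachycardia exacerbation, the mild hypoxia event, the localized sepsis event.

the acidosis event, the mild hypoxia episode, the progressive arrhythmia episode, the systemic hypotension exacerbation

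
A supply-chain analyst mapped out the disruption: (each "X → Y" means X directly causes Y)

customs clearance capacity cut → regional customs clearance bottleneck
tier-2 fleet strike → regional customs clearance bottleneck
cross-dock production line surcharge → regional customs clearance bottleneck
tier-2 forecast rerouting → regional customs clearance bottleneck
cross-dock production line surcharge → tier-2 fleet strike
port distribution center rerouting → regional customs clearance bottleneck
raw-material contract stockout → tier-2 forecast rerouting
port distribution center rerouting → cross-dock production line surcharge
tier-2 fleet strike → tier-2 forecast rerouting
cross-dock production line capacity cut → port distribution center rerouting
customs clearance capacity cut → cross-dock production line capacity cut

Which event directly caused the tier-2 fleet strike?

Upstream contributors include the customs clearance capacity cut, the cross-dock production line capacity cut, the port distribution center rerouting, but only the cross-dock production line surcharge feeds directly into the tier-2 fleet strike.

the cross-dock production line surcharge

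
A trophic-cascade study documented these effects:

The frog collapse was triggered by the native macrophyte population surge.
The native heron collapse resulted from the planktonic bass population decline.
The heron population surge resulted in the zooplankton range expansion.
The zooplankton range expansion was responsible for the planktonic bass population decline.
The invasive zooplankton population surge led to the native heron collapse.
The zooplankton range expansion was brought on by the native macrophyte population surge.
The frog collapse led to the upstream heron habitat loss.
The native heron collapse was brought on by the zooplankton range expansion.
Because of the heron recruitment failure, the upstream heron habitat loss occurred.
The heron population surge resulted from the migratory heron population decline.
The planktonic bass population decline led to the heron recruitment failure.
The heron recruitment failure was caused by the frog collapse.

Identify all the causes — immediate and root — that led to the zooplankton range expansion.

the heron population surge, the migratory heron population decline, the native macrophyte population surge

Immediate causes of the zooplankton range expansion: the native macrophyte population surge, the heron population surge.
Further upstream: the migratory heron population decline.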